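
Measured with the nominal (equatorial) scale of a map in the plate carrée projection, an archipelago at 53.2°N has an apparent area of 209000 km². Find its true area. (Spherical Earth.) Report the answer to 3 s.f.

Plate carrée maps x = Rλ, y = Rφ. The meridian scale is h = 1 and the parallel scale is k = 1/cos φ = sec φ.
Areal scale = h·k = 1 × sec φ; at 53.2°, h = 1.000, k = 1.669, so h·k = 1.669.
True area = apparent / (areal scale) = 209000 / 1.669 ≈ 125000 km².

125000 km²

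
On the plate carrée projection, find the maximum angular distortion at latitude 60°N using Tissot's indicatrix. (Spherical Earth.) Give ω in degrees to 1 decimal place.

For the equirectangular projection with φ₀ = 0 (plate carrée), h = 1 along meridians and k = sec φ along parallels.
At 60°: h = 1.000, k = 2.000; principal scales a = 2.000, b = 1.000.
sin(ω/2) = (a − b)/(a + b) = 1.0000/3.000 = 0.3333, so ω = 2 arcsin(0.3333) ≈ 38.9°.

38.9°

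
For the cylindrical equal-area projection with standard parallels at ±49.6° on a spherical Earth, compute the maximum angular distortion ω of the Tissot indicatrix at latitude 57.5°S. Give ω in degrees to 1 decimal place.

For cylindrical equal-area with standard parallel φ₀, h = cos φ / cos φ₀ and k = cos φ₀ / cos φ, so h·k = 1.
At 57.5°: h = 0.8290, k = 1.206; principal scales a = 1.206, b = 0.8290.
sin(ω/2) = (a − b)/(a + b) = 0.3772/2.035 = 0.1854, so ω = 2 arcsin(0.1854) ≈ 21.4°.

21.4°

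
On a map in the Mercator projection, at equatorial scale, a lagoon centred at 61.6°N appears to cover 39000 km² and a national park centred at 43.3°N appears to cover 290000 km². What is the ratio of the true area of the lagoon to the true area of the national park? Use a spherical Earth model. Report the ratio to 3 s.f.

Mercator's areal exaggeration is sec²φ; hence true area = (apparent area) · cos²φ.
True area of lagoon: 39000 × cos²(61.6°) = 39000 × 0.2262 = 8823 km².
True area of national park: 290000 × cos²(43.3°) = 290000 × 0.5297 = 153600 km².
Ratio = 8823 / 153600 ≈ 0.0574.

0.0574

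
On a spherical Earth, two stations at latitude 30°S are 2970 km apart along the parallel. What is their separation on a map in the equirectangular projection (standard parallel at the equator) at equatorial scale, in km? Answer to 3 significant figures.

Plate carrée maps x = Rλ, y = Rφ. The meridian scale is h = 1 and the parallel scale is k = 1/cos φ = sec φ.
Along the parallel, k = sec 30° = 1/0.8660 = 1.155.
Map distance = 2970 × 1.155 ≈ 3430 km.

3430 km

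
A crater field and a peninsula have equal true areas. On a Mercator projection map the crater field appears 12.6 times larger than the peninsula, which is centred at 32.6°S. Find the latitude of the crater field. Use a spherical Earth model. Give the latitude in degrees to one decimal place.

76.3°

On Mercator, (apparent₁)/(apparent₂) = sec²φ₁ / sec²φ₂ when true areas are equal.
cos²φ₂ / cos²φ₁ = 12.6  ⇒  cos φ₁ = cos 32.6° / √12.6 = 0.8425/3.550 = 0.2373.
φ₁ = arccos(0.2373) ≈ 76.3°.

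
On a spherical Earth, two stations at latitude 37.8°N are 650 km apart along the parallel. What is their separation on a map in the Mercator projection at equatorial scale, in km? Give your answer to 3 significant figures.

823 km

Mercator is conformal, so the point scale is isotropic: h = k = sec φ = 1/cos φ.
Along the parallel, k = sec 37.8° = 1/0.7902 = 1.266.
Map distance = 650 × 1.266 ≈ 823 km.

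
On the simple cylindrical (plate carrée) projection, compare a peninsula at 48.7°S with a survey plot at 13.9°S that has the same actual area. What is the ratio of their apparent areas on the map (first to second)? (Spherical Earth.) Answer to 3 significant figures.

1.47

For the equirectangular projection with φ₀ = 0 (plate carrée), h = 1 along meridians and k = sec φ along parallels.
Areal scale at 48.7°: h·k = 1.000 × 1.515 = 1.515.
Areal scale at 13.9°: h·k = 1.000 × 1.030 = 1.030.
Ratio = 1.515/1.030 ≈ 1.47.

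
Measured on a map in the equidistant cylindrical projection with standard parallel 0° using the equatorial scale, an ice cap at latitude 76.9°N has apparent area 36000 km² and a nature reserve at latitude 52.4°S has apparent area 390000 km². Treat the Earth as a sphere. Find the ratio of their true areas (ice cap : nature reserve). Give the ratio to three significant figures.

On the plate carrée, areal scale = h·k = 1 × sec φ, so true area = apparent × cos φ.
True area of ice cap: 36000 × cos(76.9°) = 36000 × 0.2267 = 8159 km².
True area of nature reserve: 390000 × cos(52.4°) = 390000 × 0.6101 = 238000 km².
Ratio = 8159 / 238000 ≈ 0.0343.

0.0343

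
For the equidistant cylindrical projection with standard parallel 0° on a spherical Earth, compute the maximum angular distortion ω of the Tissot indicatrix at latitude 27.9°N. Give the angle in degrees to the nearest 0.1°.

7.1°

In the plate carrée (x = Rλ, y = Rφ), meridians are true-scale (h = 1) and parallels are stretched by k = sec φ.
At 27.9°: h = 1.000, k = 1.132; principal scales a = 1.132, b = 1.000.
sin(ω/2) = (a − b)/(a + b) = 0.1315/2.132 = 0.06170, so ω = 2 arcsin(0.06170) ≈ 7.1°.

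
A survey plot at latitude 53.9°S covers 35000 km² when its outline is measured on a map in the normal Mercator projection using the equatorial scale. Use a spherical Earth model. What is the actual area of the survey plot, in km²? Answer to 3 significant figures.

12200 km²

The Mercator projection is conformal; its linear scale factor is the same in every direction and equals sec φ = 1/cos φ.
Areal scale = k² = sec²φ = 1/cos²(53.9°) = 1/0.5892² = 2.881.
True area = apparent / (areal scale) = 35000 / 2.881 ≈ 12200 km².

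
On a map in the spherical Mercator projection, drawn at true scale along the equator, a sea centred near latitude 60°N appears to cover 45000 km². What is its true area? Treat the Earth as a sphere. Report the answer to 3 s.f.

For Mercator, h = k = sec φ (a conformal cylindrical projection has a single point scale, 1/cos φ).
Areal scale = k² = sec²φ = 1/cos²(60°) = 1/0.5000² = 4.000.
True area = apparent / (areal scale) = 45000 / 4.000 ≈ 11300 km².

11300 km²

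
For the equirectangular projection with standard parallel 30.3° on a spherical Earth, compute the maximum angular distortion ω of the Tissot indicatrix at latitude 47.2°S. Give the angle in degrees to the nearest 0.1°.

13.7°

With standard parallel φ₀ = 30.3°, the equirectangular projection gives x = Rλ cos φ₀, y = Rφ, so h = 1 and k = cos 30.3° / cos φ.
At 47.2°: h = 1.000, k = 1.271; principal scales a = 1.271, b = 1.000.
sin(ω/2) = (a − b)/(a + b) = 0.2707/2.271 = 0.1192, so ω = 2 arcsin(0.1192) ≈ 13.7°.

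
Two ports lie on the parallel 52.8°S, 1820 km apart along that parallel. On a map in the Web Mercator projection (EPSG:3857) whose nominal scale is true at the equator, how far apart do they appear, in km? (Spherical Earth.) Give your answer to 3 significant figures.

3010 km

Mercator is conformal, so the point scale is isotropic: h = k = sec φ = 1/cos φ.
Along the parallel, k = sec 52.8° = 1/0.6046 = 1.654.
Map distance = 1820 × 1.654 ≈ 3010 km.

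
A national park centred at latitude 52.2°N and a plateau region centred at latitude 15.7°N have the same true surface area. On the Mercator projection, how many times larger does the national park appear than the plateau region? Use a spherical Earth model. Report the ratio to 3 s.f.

Mercator is conformal with k = sec φ, so areal scale = k² = sec²φ.
At 52.2°: sec²(52.2°) = 1/0.6129² = 2.662.
At 15.7°: sec²(15.7°) = 1/0.9627² = 1.079.
Ratio = 2.662/1.079 = cos²(15.7°)/cos²(52.2°) ≈ 2.47.

2.47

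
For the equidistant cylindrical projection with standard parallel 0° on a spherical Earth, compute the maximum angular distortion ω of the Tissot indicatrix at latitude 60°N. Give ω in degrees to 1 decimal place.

38.9°

For the equirectangular projection with φ₀ = 0 (plate carrée), h = 1 along meridians and k = sec φ along parallels.
At 60°: h = 1.000, k = 2.000; principal scales a = 2.000, b = 1.000.
sin(ω/2) = (a − b)/(a + b) = 1.0000/3.000 = 0.3333, so ω = 2 arcsin(0.3333) ≈ 38.9°.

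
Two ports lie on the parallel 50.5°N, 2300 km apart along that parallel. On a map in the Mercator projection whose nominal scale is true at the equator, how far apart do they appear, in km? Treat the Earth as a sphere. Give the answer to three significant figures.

Mercator is conformal, so the point scale is isotropic: h = k = sec φ = 1/cos φ.
Along the parallel, k = sec 50.5° = 1/0.6361 = 1.572.
Map distance = 2300 × 1.572 ≈ 3620 km.

3620 km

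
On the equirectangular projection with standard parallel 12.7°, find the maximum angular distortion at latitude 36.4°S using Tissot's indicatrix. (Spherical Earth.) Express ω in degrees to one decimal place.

With standard parallel φ₀ = 12.7°, the equirectangular projection gives x = Rλ cos φ₀, y = Rφ, so h = 1 and k = cos 12.7° / cos φ.
At 36.4°: h = 1.000, k = 1.212; principal scales a = 1.212, b = 1.000.
sin(ω/2) = (a − b)/(a + b) = 0.2120/2.212 = 0.09584, so ω = 2 arcsin(0.09584) ≈ 11.0°.

11.0°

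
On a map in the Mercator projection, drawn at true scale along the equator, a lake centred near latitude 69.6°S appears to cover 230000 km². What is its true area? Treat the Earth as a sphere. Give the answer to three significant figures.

Mercator is conformal, so the point scale is isotropic: h = k = sec φ = 1/cos φ.
Areal scale = k² = sec²φ = 1/cos²(69.6°) = 1/0.3486² = 8.230.
True area = apparent / (areal scale) = 230000 / 8.230 ≈ 27900 km².

27900 km²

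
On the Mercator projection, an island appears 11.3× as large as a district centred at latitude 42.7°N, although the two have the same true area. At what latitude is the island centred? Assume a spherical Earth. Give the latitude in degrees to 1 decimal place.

77.4°

Mercator areal scale is sec²φ, so apparent-area ratio = sec²φ₁ / sec²φ₂ = cos²φ₂ / cos²φ₁.
cos²φ₂ / cos²φ₁ = 11.3  ⇒  cos φ₁ = cos 42.7° / √11.3 = 0.7349/3.362 = 0.2186.
φ₁ = arccos(0.2186) ≈ 77.4°.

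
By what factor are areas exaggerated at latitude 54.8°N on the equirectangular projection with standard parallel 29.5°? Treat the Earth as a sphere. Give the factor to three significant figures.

In the equirectangular projection with standard parallel φ₀ = 29.5° (x = Rλ cos φ₀, y = Rφ), meridians are true-scale (h = 1) and the parallel scale is k = cos φ₀ / cos φ.
Areal scale = h·k = 1 × cos φ₀ / cos φ; at 54.8°, h = 1.000, k = 1.510, so h·k = 1.510.

1.51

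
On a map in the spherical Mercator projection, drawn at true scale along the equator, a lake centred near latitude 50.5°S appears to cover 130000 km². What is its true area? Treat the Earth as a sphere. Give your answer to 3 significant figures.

52600 km²

Mercator is conformal, so the point scale is isotropic: h = k = sec φ = 1/cos φ.
Areal scale = k² = sec²φ = 1/cos²(50.5°) = 1/0.6361² = 2.472.
True area = apparent / (areal scale) = 130000 / 2.472 ≈ 52600 km².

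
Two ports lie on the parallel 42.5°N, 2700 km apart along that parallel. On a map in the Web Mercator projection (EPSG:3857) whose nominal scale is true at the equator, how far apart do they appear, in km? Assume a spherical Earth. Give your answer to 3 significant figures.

3660 km

The Mercator projection is conformal; its linear scale factor is the same in every direction and equals sec φ = 1/cos φ.
Along the parallel, k = sec 42.5° = 1/0.7373 = 1.356.
Map distance = 2700 × 1.356 ≈ 3660 km.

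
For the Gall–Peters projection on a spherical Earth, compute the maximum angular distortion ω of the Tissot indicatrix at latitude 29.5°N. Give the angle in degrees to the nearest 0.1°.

Gall–Peters is a cylindrical equal-area projection with standard parallels at ±45°. A cylindrical equal-area projection with standard parallel φ₀ has meridian scale h = cos φ / cos φ₀ and parallel scale k = cos φ₀ / cos φ (so areas are preserved, h·k = 1).
At 29.5°: h = 1.231, k = 0.8124; principal scales a = 1.231, b = 0.8124.
sin(ω/2) = (a − b)/(a + b) = 0.4184/2.043 = 0.2048, so ω = 2 arcsin(0.2048) ≈ 23.6°.

23.6°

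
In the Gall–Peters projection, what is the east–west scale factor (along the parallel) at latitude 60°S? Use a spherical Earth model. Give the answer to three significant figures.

Gall–Peters is a cylindrical equal-area projection with standard parallels at ±45°. For cylindrical equal-area with standard parallel φ₀, h = cos φ / cos φ₀ and k = cos φ₀ / cos φ, so h·k = 1.
k = cos 45° / cos 60° = 0.7071/0.5000 = 1.414.

1.41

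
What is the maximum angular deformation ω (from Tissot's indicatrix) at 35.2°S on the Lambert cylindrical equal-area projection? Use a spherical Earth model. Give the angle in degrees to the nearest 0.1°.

23.0°

The Lambert cylindrical equal-area projection is the cylindrical equal-area projection with its standard parallel at the equator (φ₀ = 0). For cylindrical equal-area with standard parallel φ₀, h = cos φ / cos φ₀ and k = cos φ₀ / cos φ, so h·k = 1.
At 35.2°: h = 0.8171, k = 1.224; principal scales a = 1.224, b = 0.8171.
sin(ω/2) = (a − b)/(a + b) = 0.4066/2.041 = 0.1992, so ω = 2 arcsin(0.1992) ≈ 23.0°.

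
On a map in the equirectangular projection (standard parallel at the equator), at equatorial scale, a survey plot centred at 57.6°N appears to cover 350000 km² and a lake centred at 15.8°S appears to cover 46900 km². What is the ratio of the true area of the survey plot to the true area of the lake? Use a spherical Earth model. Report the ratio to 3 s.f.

On the plate carrée, areal scale = h·k = 1 × sec φ, so true area = apparent × cos φ.
True area of survey plot: 350000 × cos(57.6°) = 350000 × 0.5358 = 187500 km².
True area of lake: 46900 × cos(15.8°) = 46900 × 0.9622 = 45130 km².
Ratio = 187500 / 45130 ≈ 4.16.

4.16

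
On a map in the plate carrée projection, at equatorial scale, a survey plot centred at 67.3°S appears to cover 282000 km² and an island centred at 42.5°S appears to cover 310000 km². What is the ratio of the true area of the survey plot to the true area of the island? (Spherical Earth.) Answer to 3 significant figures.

Plate carrée has h = 1 and k = sec φ, giving areal scale sec φ; true area = (apparent area) · cos φ.
True area of survey plot: 282000 × cos(67.3°) = 282000 × 0.3859 = 108800 km².
True area of island: 310000 × cos(42.5°) = 310000 × 0.7373 = 228600 km².
Ratio = 108800 / 228600 ≈ 0.476.

0.476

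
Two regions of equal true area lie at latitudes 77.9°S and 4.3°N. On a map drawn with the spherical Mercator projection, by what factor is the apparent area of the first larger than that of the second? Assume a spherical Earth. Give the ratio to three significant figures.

22.6

On Mercator, area is exaggerated by sec²φ = 1/cos²φ.
At 77.9°: sec²(77.9°) = 1/0.2096² = 22.76.
At 4.3°: sec²(4.3°) = 1/0.9972² = 1.006.
Ratio = 22.76/1.006 = cos²(4.3°)/cos²(77.9°) ≈ 22.6.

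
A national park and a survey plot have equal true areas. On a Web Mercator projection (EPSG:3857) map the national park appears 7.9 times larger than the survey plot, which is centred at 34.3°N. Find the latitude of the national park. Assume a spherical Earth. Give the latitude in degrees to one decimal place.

72.9°

Mercator areal scale is sec²φ, so apparent-area ratio = sec²φ₁ / sec²φ₂ = cos²φ₂ / cos²φ₁.
cos²φ₂ / cos²φ₁ = 7.9  ⇒  cos φ₁ = cos 34.3° / √7.9 = 0.8261/2.811 = 0.2939.
φ₁ = arccos(0.2939) ≈ 72.9°.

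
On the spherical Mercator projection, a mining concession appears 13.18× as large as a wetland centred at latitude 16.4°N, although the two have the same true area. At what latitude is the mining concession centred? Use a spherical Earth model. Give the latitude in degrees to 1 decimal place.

For equal true areas on Mercator, apparent areas scale as sec²φ, so the ratio is cos²φ₂ / cos²φ₁.
cos²φ₂ / cos²φ₁ = 13.18  ⇒  cos φ₁ = cos 16.4° / √13.18 = 0.9593/3.630 = 0.2642.
φ₁ = arccos(0.2642) ≈ 74.7°.

74.7°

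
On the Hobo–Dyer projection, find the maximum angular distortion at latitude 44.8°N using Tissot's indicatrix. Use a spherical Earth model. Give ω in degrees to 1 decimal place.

12.8°

The Hobo–Dyer projection is cylindrical equal-area with φ₀ = 37.5°. Cylindrical equal-area (φ₀ = 37.5°): h = cos φ / cos 37.5° along meridians, k = cos 37.5° / cos φ along parallels; h·k = 1.
At 44.8°: h = 0.8944, k = 1.118; principal scales a = 1.118, b = 0.8944.
sin(ω/2) = (a − b)/(a + b) = 0.2237/2.012 = 0.1111, so ω = 2 arcsin(0.1111) ≈ 12.8°.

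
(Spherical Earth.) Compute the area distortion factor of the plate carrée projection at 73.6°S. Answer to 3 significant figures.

3.54

In the plate carrée (x = Rλ, y = Rφ), meridians are true-scale (h = 1) and parallels are stretched by k = sec φ.
Areal scale = h·k = 1 × sec φ; at 73.6°, h = 1.000, k = 3.542, so h·k = 3.542.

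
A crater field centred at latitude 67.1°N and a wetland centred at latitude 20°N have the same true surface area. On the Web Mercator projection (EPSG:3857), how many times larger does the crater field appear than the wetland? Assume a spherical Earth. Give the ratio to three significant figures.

On Mercator, area is exaggerated by sec²φ = 1/cos²φ.
At 67.1°: sec²(67.1°) = 1/0.3891² = 6.604.
At 20°: sec²(20°) = 1/0.9397² = 1.132.
Ratio = 6.604/1.132 = cos²(20°)/cos²(67.1°) ≈ 5.83.

5.83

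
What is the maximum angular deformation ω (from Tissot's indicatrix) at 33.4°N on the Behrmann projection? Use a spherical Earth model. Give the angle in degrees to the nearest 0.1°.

4.2°

Behrmann is a cylindrical equal-area projection with standard parallels at ±30°. Cylindrical equal-area (φ₀ = 30°): h = cos φ / cos 30° along meridians, k = cos 30° / cos φ along parallels; h·k = 1.
At 33.4°: h = 0.9640, k = 1.037; principal scales a = 1.037, b = 0.9640.
sin(ω/2) = (a − b)/(a + b) = 0.07335/2.001 = 0.03665, so ω = 2 arcsin(0.03665) ≈ 4.2°.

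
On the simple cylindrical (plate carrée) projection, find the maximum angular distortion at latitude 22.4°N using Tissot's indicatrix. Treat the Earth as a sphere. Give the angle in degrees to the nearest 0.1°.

4.5°

For the equirectangular projection with φ₀ = 0 (plate carrée), h = 1 along meridians and k = sec φ along parallels.
At 22.4°: h = 1.000, k = 1.082; principal scales a = 1.082, b = 1.000.
sin(ω/2) = (a − b)/(a + b) = 0.08161/2.082 = 0.03921, so ω = 2 arcsin(0.03921) ≈ 4.5°.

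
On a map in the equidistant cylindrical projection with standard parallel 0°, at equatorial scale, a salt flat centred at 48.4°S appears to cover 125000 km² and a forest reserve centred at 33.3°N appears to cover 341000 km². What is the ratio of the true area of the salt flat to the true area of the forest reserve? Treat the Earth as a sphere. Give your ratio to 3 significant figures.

0.291

On the plate carrée, areal scale = h·k = 1 × sec φ, so true area = apparent × cos φ.
True area of salt flat: 125000 × cos(48.4°) = 125000 × 0.6639 = 82990 km².
True area of forest reserve: 341000 × cos(33.3°) = 341000 × 0.8358 = 285000 km².
Ratio = 82990 / 285000 ≈ 0.291.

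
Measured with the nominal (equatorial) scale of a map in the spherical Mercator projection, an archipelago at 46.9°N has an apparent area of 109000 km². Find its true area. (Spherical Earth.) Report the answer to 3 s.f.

The Mercator projection is conformal; its linear scale factor is the same in every direction and equals sec φ = 1/cos φ.
Areal scale = k² = sec²φ = 1/cos²(46.9°) = 1/0.6833² = 2.142.
True area = apparent / (areal scale) = 109000 / 2.142 ≈ 50900 km².

50900 km²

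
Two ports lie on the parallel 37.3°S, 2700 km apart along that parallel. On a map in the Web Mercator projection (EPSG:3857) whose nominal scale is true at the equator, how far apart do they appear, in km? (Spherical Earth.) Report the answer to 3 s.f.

For Mercator, h = k = sec φ (a conformal cylindrical projection has a single point scale, 1/cos φ).
Along the parallel, k = sec 37.3° = 1/0.7955 = 1.257.
Map distance = 2700 × 1.257 ≈ 3390 km.

3390 km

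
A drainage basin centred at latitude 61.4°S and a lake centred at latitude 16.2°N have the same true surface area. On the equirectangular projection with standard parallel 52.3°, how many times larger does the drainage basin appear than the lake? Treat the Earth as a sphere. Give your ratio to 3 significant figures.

In the equirectangular projection with standard parallel φ₀ = 52.3° (x = Rλ cos φ₀, y = Rφ), meridians are true-scale (h = 1) and the parallel scale is k = cos φ₀ / cos φ.
Areal scale at 61.4°: h·k = 1.000 × 1.277 = 1.277.
Areal scale at 16.2°: h·k = 1.000 × 0.6368 = 0.6368.
Ratio = 1.277/0.6368 ≈ 2.01.

2.01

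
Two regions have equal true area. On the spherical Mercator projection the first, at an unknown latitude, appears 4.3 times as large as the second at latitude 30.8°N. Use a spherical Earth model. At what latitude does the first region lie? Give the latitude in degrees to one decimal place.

Mercator areal scale is sec²φ, so apparent-area ratio = sec²φ₁ / sec²φ₂ = cos²φ₂ / cos²φ₁.
cos²φ₂ / cos²φ₁ = 4.3  ⇒  cos φ₁ = cos 30.8° / √4.3 = 0.8590/2.074 = 0.4142.
φ₁ = arccos(0.4142) ≈ 65.5°.

65.5°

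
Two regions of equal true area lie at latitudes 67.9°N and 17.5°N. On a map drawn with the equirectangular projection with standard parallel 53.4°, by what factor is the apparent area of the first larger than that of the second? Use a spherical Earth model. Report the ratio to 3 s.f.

2.53

With standard parallel φ₀ = 53.4°, the equirectangular projection gives x = Rλ cos φ₀, y = Rφ, so h = 1 and k = cos 53.4° / cos φ.
Areal scale at 67.9°: h·k = 1.000 × 1.585 = 1.585.
Areal scale at 17.5°: h·k = 1.000 × 0.6252 = 0.6252.
Ratio = 1.585/0.6252 ≈ 2.53.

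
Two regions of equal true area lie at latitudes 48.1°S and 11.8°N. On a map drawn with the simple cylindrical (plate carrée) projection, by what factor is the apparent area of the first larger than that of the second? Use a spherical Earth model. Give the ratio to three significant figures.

For the equirectangular projection with φ₀ = 0 (plate carrée), h = 1 along meridians and k = sec φ along parallels.
Areal scale at 48.1°: h·k = 1.000 × 1.497 = 1.497.
Areal scale at 11.8°: h·k = 1.000 × 1.022 = 1.022.
Ratio = 1.497/1.022 ≈ 1.47.

1.47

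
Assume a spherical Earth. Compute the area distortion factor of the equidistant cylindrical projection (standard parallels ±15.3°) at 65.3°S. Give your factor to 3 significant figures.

With standard parallel φ₀ = 15.3°, the equirectangular projection gives x = Rλ cos φ₀, y = Rφ, so h = 1 and k = cos 15.3° / cos φ.
Areal scale = h·k = 1 × cos φ₀ / cos φ; at 65.3°, h = 1.000, k = 2.308, so h·k = 2.308.

2.31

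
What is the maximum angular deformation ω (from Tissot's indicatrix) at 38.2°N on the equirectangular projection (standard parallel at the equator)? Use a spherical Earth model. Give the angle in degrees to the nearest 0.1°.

13.8°

In the plate carrée (x = Rλ, y = Rφ), meridians are true-scale (h = 1) and parallels are stretched by k = sec φ.
At 38.2°: h = 1.000, k = 1.272; principal scales a = 1.272, b = 1.000.
sin(ω/2) = (a − b)/(a + b) = 0.2725/2.272 = 0.1199, so ω = 2 arcsin(0.1199) ≈ 13.8°.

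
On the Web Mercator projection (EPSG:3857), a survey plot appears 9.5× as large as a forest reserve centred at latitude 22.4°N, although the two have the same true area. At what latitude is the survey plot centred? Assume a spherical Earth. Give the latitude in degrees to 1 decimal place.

Mercator areal scale is sec²φ, so apparent-area ratio = sec²φ₁ / sec²φ₂ = cos²φ₂ / cos²φ₁.
cos²φ₂ / cos²φ₁ = 9.5  ⇒  cos φ₁ = cos 22.4° / √9.5 = 0.9245/3.082 = 0.3000.
φ₁ = arccos(0.3000) ≈ 72.5°.

72.5°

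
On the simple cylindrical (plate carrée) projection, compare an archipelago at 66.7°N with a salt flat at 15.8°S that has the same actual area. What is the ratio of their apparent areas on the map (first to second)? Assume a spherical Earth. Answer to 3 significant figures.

2.43

For the equirectangular projection with φ₀ = 0 (plate carrée), h = 1 along meridians and k = sec φ along parallels.
Areal scale at 66.7°: h·k = 1.000 × 2.528 = 2.528.
Areal scale at 15.8°: h·k = 1.000 × 1.039 = 1.039.
Ratio = 2.528/1.039 ≈ 2.43.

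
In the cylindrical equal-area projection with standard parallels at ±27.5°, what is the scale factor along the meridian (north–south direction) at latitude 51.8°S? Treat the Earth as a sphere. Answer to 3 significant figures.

A cylindrical equal-area projection with standard parallel φ₀ has meridian scale h = cos φ / cos φ₀ and parallel scale k = cos φ₀ / cos φ (so areas are preserved, h·k = 1).
h = cos 51.8° / cos 27.5° = 0.6184/0.8870 = 0.6972.

0.697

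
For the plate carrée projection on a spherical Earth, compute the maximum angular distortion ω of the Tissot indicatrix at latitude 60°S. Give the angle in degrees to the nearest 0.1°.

In the plate carrée (x = Rλ, y = Rφ), meridians are true-scale (h = 1) and parallels are stretched by k = sec φ.
At 60°: h = 1.000, k = 2.000; principal scales a = 2.000, b = 1.000.
sin(ω/2) = (a − b)/(a + b) = 1.0000/3.000 = 0.3333, so ω = 2 arcsin(0.3333) ≈ 38.9°.

38.9°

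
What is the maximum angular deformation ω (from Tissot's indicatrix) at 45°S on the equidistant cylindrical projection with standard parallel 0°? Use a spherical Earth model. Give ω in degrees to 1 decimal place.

Plate carrée maps x = Rλ, y = Rφ. The meridian scale is h = 1 and the parallel scale is k = 1/cos φ = sec φ.
At 45°: h = 1.000, k = 1.414; principal scales a = 1.414, b = 1.000.
sin(ω/2) = (a − b)/(a + b) = 0.4142/2.414 = 0.1716, so ω = 2 arcsin(0.1716) ≈ 19.8°.

19.8°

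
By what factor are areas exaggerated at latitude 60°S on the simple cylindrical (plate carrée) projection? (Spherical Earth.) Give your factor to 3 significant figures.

For the equirectangular projection with φ₀ = 0 (plate carrée), h = 1 along meridians and k = sec φ along parallels.
Areal scale = h·k = 1 × sec φ; at 60°, h = 1.000, k = 2.000, so h·k = 2.000.

2.00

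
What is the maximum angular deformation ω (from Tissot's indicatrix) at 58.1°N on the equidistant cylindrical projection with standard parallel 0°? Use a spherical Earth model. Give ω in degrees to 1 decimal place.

35.9°

Plate carrée maps x = Rλ, y = Rφ. The meridian scale is h = 1 and the parallel scale is k = 1/cos φ = sec φ.
At 58.1°: h = 1.000, k = 1.892; principal scales a = 1.892, b = 1.000.
sin(ω/2) = (a − b)/(a + b) = 0.8924/2.892 = 0.3085, so ω = 2 arcsin(0.3085) ≈ 35.9°.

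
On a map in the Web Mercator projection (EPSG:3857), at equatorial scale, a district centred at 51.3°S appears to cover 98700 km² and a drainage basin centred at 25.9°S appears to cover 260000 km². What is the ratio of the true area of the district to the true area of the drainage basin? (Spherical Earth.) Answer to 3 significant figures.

0.183

Mercator's areal exaggeration is sec²φ; hence true area = (apparent area) · cos²φ.
True area of district: 98700 × cos²(51.3°) = 98700 × 0.3909 = 38580 km².
True area of drainage basin: 260000 × cos²(25.9°) = 260000 × 0.8092 = 210400 km².
Ratio = 38580 / 210400 ≈ 0.183.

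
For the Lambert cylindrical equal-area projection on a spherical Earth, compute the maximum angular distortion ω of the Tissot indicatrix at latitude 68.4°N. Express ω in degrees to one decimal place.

99.2°

The Lambert cylindrical equal-area projection is the cylindrical equal-area projection with its standard parallel at the equator (φ₀ = 0). Cylindrical equal-area (φ₀ = 0°): h = cos φ / cos 0° along meridians, k = cos 0° / cos φ along parallels; h·k = 1.
At 68.4°: h = 0.3681, k = 2.716; principal scales a = 2.716, b = 0.3681.
sin(ω/2) = (a − b)/(a + b) = 2.348/3.085 = 0.7613, so ω = 2 arcsin(0.7613) ≈ 99.2°.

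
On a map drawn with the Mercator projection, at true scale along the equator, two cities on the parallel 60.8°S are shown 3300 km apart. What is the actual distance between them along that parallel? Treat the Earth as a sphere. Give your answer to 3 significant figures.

1610 km

The Mercator projection is conformal; its linear scale factor is the same in every direction and equals sec φ = 1/cos φ.
Along the parallel at 60.8°, map distances are exaggerated by k = sec 60.8° = 2.050.
True distance = 3300 / 2.050 = 3300 × cos 60.8° ≈ 1610 km.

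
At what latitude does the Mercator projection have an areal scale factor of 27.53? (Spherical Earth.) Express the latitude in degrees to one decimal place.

Mercator areal scale is sec²φ.
sec²φ = 27.53  ⇒  cos²φ = 0.03632  ⇒  cos φ = 0.1906.
φ = arccos(0.1906) ≈ 79.0°.

79.0°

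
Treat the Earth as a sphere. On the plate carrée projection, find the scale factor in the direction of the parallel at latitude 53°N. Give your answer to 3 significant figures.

1.66

Plate carrée maps x = Rλ, y = Rφ. The meridian scale is h = 1 and the parallel scale is k = 1/cos φ = sec φ.
k = 1/cos 53° = 1/0.6018 = 1.662.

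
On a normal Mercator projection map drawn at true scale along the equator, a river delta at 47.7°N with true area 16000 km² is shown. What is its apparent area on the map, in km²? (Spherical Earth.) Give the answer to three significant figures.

For Mercator, h = k = sec φ (a conformal cylindrical projection has a single point scale, 1/cos φ).
Areal scale = k² = sec²φ = 1/cos²(47.7°) = 1/0.6730² = 2.208.
Apparent area = 16000 × 2.208 ≈ 35300 km².

35300 km²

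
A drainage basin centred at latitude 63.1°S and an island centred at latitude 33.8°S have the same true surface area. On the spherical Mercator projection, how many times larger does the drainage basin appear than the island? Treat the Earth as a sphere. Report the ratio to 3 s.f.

Mercator areal scale is sec²φ.
At 63.1°: sec²(63.1°) = 1/0.4524² = 4.885.
At 33.8°: sec²(33.8°) = 1/0.8310² = 1.448.
Ratio = 4.885/1.448 = cos²(33.8°)/cos²(63.1°) ≈ 3.37.

3.37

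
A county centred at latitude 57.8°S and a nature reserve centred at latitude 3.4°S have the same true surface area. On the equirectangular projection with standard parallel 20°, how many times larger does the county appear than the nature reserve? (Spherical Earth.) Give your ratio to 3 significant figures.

1.87

In the equirectangular projection with standard parallel φ₀ = 20° (x = Rλ cos φ₀, y = Rφ), meridians are true-scale (h = 1) and the parallel scale is k = cos φ₀ / cos φ.
Areal scale at 57.8°: h·k = 1.000 × 1.763 = 1.763.
Areal scale at 3.4°: h·k = 1.000 × 0.9413 = 0.9413.
Ratio = 1.763/0.9413 ≈ 1.87.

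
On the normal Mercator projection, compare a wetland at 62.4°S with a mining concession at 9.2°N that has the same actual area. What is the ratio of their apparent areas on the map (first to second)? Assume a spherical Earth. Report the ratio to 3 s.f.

4.54

Mercator is conformal with k = sec φ, so areal scale = k² = sec²φ.
At 62.4°: sec²(62.4°) = 1/0.4633² = 4.659.
At 9.2°: sec²(9.2°) = 1/0.9871² = 1.026.
Ratio = 4.659/1.026 = cos²(9.2°)/cos²(62.4°) ≈ 4.54.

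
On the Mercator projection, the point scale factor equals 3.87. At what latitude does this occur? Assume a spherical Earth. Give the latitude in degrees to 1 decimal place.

75.0°

Mercator scale is k = sec φ = 1/cos φ.
1/cos φ = 3.87  ⇒  cos φ = 0.2584  ⇒  φ = arccos(0.2584) ≈ 75.0°.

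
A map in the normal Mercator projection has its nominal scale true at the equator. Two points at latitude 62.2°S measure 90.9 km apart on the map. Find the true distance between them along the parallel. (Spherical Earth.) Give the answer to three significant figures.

The Mercator projection is conformal; its linear scale factor is the same in every direction and equals sec φ = 1/cos φ.
Along the parallel at 62.2°, map distances are exaggerated by k = sec 62.2° = 2.144.
True distance = 90.9 / 2.144 = 90.9 × cos 62.2° ≈ 42.4 km.

42.4 km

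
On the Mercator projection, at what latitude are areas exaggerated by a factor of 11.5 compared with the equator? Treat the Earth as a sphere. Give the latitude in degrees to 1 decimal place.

Mercator areal scale is sec²φ.
sec²φ = 11.5  ⇒  cos²φ = 0.08696  ⇒  cos φ = 0.2949.
φ = arccos(0.2949) ≈ 72.8°.

72.8°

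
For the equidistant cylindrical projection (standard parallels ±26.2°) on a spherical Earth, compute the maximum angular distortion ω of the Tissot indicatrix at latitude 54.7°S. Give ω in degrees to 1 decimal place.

With standard parallel φ₀ = 26.2°, the equirectangular projection gives x = Rλ cos φ₀, y = Rφ, so h = 1 and k = cos 26.2° / cos φ.
At 54.7°: h = 1.000, k = 1.553; principal scales a = 1.553, b = 1.000.
sin(ω/2) = (a − b)/(a + b) = 0.5527/2.553 = 0.2165, so ω = 2 arcsin(0.2165) ≈ 25.0°.

25.0°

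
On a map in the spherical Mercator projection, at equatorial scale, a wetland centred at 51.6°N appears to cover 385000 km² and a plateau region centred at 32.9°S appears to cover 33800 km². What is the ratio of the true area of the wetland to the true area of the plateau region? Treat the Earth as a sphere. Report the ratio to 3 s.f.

6.23

Mercator's areal exaggeration is sec²φ; hence true area = (apparent area) · cos²φ.
True area of wetland: 385000 × cos²(51.6°) = 385000 × 0.3858 = 148500 km².
True area of plateau region: 33800 × cos²(32.9°) = 33800 × 0.7050 = 23830 km².
Ratio = 148500 / 23830 ≈ 6.23.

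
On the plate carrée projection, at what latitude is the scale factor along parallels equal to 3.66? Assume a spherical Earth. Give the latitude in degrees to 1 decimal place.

74.1°

Plate carrée: h = 1, k = sec φ along parallels.
sec φ = 3.66  ⇒  cos φ = 0.2732  ⇒  φ ≈ 74.1°.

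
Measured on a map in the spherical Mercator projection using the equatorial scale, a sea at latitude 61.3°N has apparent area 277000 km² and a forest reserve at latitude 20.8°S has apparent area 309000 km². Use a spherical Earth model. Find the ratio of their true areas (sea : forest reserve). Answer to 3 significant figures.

0.237

Mercator's areal exaggeration is sec²φ; hence true area = (apparent area) · cos²φ.
True area of sea: 277000 × cos²(61.3°) = 277000 × 0.2306 = 63880 km².
True area of forest reserve: 309000 × cos²(20.8°) = 309000 × 0.8739 = 270000 km².
Ratio = 63880 / 270000 ≈ 0.237.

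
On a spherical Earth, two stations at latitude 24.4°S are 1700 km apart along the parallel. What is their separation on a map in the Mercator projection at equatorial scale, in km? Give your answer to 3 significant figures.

1870 km

For Mercator, h = k = sec φ (a conformal cylindrical projection has a single point scale, 1/cos φ).
Along the parallel, k = sec 24.4° = 1/0.9107 = 1.098.
Map distance = 1700 × 1.098 ≈ 1870 km.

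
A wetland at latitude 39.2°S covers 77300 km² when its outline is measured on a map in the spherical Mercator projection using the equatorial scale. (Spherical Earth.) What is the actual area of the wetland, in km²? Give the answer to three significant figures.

46400 km²

For Mercator, h = k = sec φ (a conformal cylindrical projection has a single point scale, 1/cos φ).
Areal scale = k² = sec²φ = 1/cos²(39.2°) = 1/0.7749² = 1.665.
True area = apparent / (areal scale) = 77300 / 1.665 ≈ 46400 km².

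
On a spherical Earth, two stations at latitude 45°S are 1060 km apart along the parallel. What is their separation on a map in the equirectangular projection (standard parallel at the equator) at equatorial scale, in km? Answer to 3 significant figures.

For the equirectangular projection with φ₀ = 0 (plate carrée), h = 1 along meridians and k = sec φ along parallels.
Along the parallel, k = sec 45° = 1/0.7071 = 1.414.
Map distance = 1060 × 1.414 ≈ 1500 km.

1500 km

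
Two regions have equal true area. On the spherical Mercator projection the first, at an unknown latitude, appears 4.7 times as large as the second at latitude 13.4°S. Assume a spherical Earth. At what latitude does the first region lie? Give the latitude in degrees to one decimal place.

Mercator areal scale is sec²φ, so apparent-area ratio = sec²φ₁ / sec²φ₂ = cos²φ₂ / cos²φ₁.
cos²φ₂ / cos²φ₁ = 4.7  ⇒  cos φ₁ = cos 13.4° / √4.7 = 0.9728/2.168 = 0.4487.
φ₁ = arccos(0.4487) ≈ 63.3°.

63.3°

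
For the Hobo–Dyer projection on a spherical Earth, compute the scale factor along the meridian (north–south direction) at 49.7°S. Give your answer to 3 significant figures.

0.815

The Hobo–Dyer projection is cylindrical equal-area with φ₀ = 37.5°. Cylindrical equal-area (φ₀ = 37.5°): h = cos φ / cos 37.5° along meridians, k = cos 37.5° / cos φ along parallels; h·k = 1.
h = cos 49.7° / cos 37.5° = 0.6468/0.7934 = 0.8153.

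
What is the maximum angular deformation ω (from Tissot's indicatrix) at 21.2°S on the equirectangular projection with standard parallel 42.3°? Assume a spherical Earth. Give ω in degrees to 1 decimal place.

The equidistant cylindrical projection with φ₀ = 42.3° has h = 1 (meridians true) and k = cos φ₀ / cos φ along parallels.
At 21.2°: h = 1.000, k = 0.7933; principal scales a = 1.000, b = 0.7933.
sin(ω/2) = (a − b)/(a + b) = 0.2067/1.793 = 0.1152, so ω = 2 arcsin(0.1152) ≈ 13.2°.

13.2°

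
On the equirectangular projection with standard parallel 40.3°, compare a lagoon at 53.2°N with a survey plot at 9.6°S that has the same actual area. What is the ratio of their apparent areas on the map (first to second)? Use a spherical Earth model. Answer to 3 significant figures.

1.65

With standard parallel φ₀ = 40.3°, the equirectangular projection gives x = Rλ cos φ₀, y = Rφ, so h = 1 and k = cos 40.3° / cos φ.
Areal scale at 53.2°: h·k = 1.000 × 1.273 = 1.273.
Areal scale at 9.6°: h·k = 1.000 × 0.7735 = 0.7735.
Ratio = 1.273/0.7735 ≈ 1.65.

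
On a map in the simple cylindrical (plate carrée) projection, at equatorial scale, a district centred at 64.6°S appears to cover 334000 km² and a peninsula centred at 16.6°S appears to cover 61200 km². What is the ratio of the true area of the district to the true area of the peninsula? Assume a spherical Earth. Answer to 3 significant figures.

2.44

On the plate carrée, areal scale = h·k = 1 × sec φ, so true area = apparent × cos φ.
True area of district: 334000 × cos(64.6°) = 334000 × 0.4289 = 143300 km².
True area of peninsula: 61200 × cos(16.6°) = 61200 × 0.9583 = 58650 km².
Ratio = 143300 / 58650 ≈ 2.44.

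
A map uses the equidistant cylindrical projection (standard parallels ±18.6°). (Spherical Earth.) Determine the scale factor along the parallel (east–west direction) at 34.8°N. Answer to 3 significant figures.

The equidistant cylindrical projection with φ₀ = 18.6° has h = 1 (meridians true) and k = cos φ₀ / cos φ along parallels.
k = cos 18.6° / cos 34.8° = 0.9478/0.8211 = 1.154.

1.15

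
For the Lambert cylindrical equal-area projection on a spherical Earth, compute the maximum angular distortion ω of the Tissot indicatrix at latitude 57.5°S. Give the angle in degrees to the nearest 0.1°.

67.0°

The Lambert cylindrical equal-area projection is the cylindrical equal-area projection with its standard parallel at the equator (φ₀ = 0). A cylindrical equal-area projection with standard parallel φ₀ has meridian scale h = cos φ / cos φ₀ and parallel scale k = cos φ₀ / cos φ (so areas are preserved, h·k = 1).
At 57.5°: h = 0.5373, k = 1.861; principal scales a = 1.861, b = 0.5373.
sin(ω/2) = (a − b)/(a + b) = 1.324/2.398 = 0.5520, so ω = 2 arcsin(0.5520) ≈ 67.0°.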